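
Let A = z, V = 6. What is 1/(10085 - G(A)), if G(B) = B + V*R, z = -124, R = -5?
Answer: 1/10239 ≈ 9.7666e-5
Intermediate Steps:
A = -124
G(B) = -30 + B (G(B) = B + 6*(-5) = B - 30 = -30 + B)
1/(10085 - G(A)) = 1/(10085 - (-30 - 124)) = 1/(10085 - 1*(-154)) = 1/(10085 + 154) = 1/10239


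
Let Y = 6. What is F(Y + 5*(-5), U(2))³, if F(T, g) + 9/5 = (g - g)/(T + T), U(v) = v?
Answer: -729/125 ≈ -5.8320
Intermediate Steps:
F(T, g) = -9/5 (F(T, g) = -9/5 + (g - g)/(T + T) = -9/5 + 0/((2*T)) = -9/5 + 0*(1/(2*T)) = -9/5 + 0 = -9/5)
F(Y + 5*(-5), U(2))³ = (-9/5)³ = -729/125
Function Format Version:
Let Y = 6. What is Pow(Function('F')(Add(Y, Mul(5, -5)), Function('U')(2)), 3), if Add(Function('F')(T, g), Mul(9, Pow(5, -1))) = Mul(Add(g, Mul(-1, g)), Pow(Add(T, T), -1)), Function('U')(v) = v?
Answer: Rational(-729, 125) ≈ -5.8320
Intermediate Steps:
Function('F')(T, g) = Rational(-9, 5) (Function('F')(T, g) = Add(Rational(-9, 5), Mul(Add(g, Mul(-1, g)), Pow(Add(T, T), -1))) = Add(Rational(-9, 5), Mul(0, Pow(Mul(2, T), -1))) = Add(Rational(-9, 5), Mul(0, Mul(Rational(1, 2), Pow(T, -1)))) = Add(Rational(-9, 5), 0) = Rational(-9, 5))
Pow(Function('F')(Add(Y, Mul(5, -5)), Function('U')(2)), 3) = Pow(Rational(-9, 5), 3) = Rational(-729, 125)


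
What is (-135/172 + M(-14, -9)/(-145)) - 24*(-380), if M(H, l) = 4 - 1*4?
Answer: 1568505/172 ≈ 9119.2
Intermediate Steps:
M(H, l) = 0 (M(H, l) = 4 - 4 = 0)
(-135/172 + M(-14, -9)/(-145)) - 24*(-380) = (-135/172 + 0/(-145)) - 24*(-380) = (-135*1/172 + 0*(-1/145)) + 9120 = (-135/172 + 0) + 9120 = -135/172 + 9120 = 1568505/172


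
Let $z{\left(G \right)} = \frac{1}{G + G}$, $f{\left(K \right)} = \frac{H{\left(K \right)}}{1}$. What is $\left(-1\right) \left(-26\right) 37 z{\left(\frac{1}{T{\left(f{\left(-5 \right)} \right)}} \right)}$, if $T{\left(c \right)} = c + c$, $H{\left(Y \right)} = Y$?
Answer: $-4810$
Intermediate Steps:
$f{\left(K \right)} = K$ ($f{\left(K \right)} = \frac{K}{1} = K 1 = K$)
$T{\left(c \right)} = 2 c$
$z{\left(G \right)} = \frac{1}{2 G}$
$\left(-1\right) \left(-26\right) 37 z{\left(\frac{1}{T{\left(f{\left(-5 \right)} \right)}} \right)} = \left(-1\right) \left(-26\right) 37 \frac{1}{2 \frac{1}{2 \left(-5\right)}} = 26 \cdot 37 \frac{1}{2 \frac{1}{-10}} = 962 \frac{1}{2 \left(- \frac{1}{10}\right)} = 962 \cdot \frac{1}{2} \left(-10\right) = 962 \left(-5\right) = -4810$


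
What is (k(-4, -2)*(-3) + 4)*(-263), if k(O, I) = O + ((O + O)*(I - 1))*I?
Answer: -42080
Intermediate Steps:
k(O, I) = O + 2*I*O*(-1 + I) (k(O, I) = O + ((2*O)*(-1 + I))*I = O + (2*O*(-1 + I))*I = O + 2*I*O*(-1 + I))
(k(-4, -2)*(-3) + 4)*(-263) = (-4*(1 - 2*(-2) + 2*(-2)²)*(-3) + 4)*(-263) = (-4*(1 + 4 + 2*4)*(-3) + 4)*(-263) = (-4*(1 + 4 + 8)*(-3) + 4)*(-263) = (-4*13*(-3) + 4)*(-263) = (-52*(-3) + 4)*(-263) = (156 + 4)*(-263) = 160*(-263) = -42080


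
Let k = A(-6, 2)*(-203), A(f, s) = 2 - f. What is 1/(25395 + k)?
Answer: 1/23771 ≈ 4.2068e-5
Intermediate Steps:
k = -1624 (k = (2 - 1*(-6))*(-203) = (2 + 6)*(-203) = 8*(-203) = -1624)
1/(25395 + k) = 1/(25395 - 1624) = 1/23771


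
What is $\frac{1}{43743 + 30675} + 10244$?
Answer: $\frac{762337993}{74418} \approx 10244.0$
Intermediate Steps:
$\frac{1}{43743 + 30675} + 10244 = \frac{1}{74418} + 10244 = \frac{762337993}{74418}$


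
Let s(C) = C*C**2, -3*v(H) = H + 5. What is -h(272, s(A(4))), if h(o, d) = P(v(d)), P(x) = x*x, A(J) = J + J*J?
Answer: -64080025/9 ≈ -7.1200e+6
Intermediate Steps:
v(H) = -5/3 - H/3 (v(H) = -(H + 5)/3 = -(5 + H)/3 = -5/3 - H/3)
A(J) = J + J**2
s(C) = C**3
P(x) = x**2
h(o, d) = (-5/3 - d/3)**2
-h(272, s(A(4))) = -(5 + (4*(1 + 4))**3)**2/9 = -(5 + (4*5)**3)**2/9 = -(5 + 20**3)**2/9 = -(5 + 8000)**2/9 = -8005**2/9 = -64080025/9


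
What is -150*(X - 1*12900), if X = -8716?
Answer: 3242400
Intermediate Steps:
-150*(X - 1*12900) = -150*(-8716 - 1*12900) = -150*(-8716 - 12900) = -150*(-21616) = 3242400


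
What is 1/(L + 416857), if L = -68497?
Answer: 1/348360 ≈ 2.8706e-6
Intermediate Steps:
1/(L + 416857) = 1/(-68497 + 416857) = 1/348360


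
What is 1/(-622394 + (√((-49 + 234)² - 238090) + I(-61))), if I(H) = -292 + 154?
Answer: -622532/387546294889 - I*√203865/387546294889 ≈ -1.6063e-6 - 1.1651e-9*I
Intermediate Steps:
I(H) = -138
1/(-622394 + (√((-49 + 234)² - 238090) + I(-61))) = 1/(-622394 + (√((-49 + 234)² - 238090) - 138)) = 1/(-622394 + (√(185² - 238090) - 138)) = 1/(-622394 + (√(34225 - 238090) - 138)) = 1/(-622394 + (√(-203865) - 138)) = 1/(-622394 + (I*√203865 - 138)) = 1/(-622394 + (-138 + I*√203865)) = 1/(-622532 + I*√203865)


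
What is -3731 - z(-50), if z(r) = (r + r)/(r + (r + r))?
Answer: -11195/3 ≈ -3731.7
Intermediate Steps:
z(r) = ⅔ (z(r) = (2*r)/(r + 2*r) = (2*r)/((3*r)) = (2*r)*(1/(3*r)) = ⅔)
-3731 - z(-50) = -3731 - 1*⅔ = -3731 - ⅔ = -11195/3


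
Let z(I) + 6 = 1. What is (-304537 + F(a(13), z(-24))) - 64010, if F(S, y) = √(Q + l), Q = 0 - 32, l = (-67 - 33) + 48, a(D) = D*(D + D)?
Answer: -368547 + 2*I*√21 ≈ -3.6855e+5 + 9.1651*I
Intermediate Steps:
z(I) = -5 (z(I) = -6 + 1 = -5)
a(D) = 2*D² (a(D) = D*(2*D) = 2*D²)
l = -52 (l = -100 + 48 = -52)
Q = -32
F(S, y) = 2*I*√21 (F(S, y) = √(-32 - 52) = √(-84) = 2*I*√21)
(-304537 + F(a(13), z(-24))) - 64010 = (-304537 + 2*I*√21) - 64010 = -368547 + 2*I*√21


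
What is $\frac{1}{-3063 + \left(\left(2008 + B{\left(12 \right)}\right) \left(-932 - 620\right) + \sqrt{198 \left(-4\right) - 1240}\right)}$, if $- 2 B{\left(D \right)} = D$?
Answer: $- \frac{3110167}{9673138769921} - \frac{4 i \sqrt{127}}{9673138769921} \approx -3.2153 \cdot 10^{-7} - 4.6601 \cdot 10^{-12} i$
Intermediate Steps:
$B{\left(D \right)} = - \frac{D}{2}$
$\frac{1}{-3063 + \left(\left(2008 + B{\left(12 \right)}\right) \left(-932 - 620\right) + \sqrt{198 \left(-4\right) - 1240}\right)} = \frac{1}{-3063 + \left(\left(2008 - 6\right) \left(-932 - 620\right) + \sqrt{198 \left(-4\right) - 1240}\right)} = \frac{1}{-3063 + \left(\left(2008 - 6\right) \left(-1552\right) + \sqrt{-792 - 1240}\right)} = \frac{1}{-3063 + \left(2002 \left(-1552\right) + \sqrt{-2032}\right)} = \frac{1}{-3063 - \left(3107104 - 4 i \sqrt{127}\right)} = \frac{1}{-3110167 + 4 i \sqrt{127}}$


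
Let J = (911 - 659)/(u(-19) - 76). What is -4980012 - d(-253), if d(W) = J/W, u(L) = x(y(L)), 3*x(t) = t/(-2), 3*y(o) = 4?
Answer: -61737208926/12397 ≈ -4.9800e+6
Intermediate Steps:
y(o) = 4/3 (y(o) = (⅓)*4 = 4/3)
x(t) = -t/6 (x(t) = (t/(-2))/3 = (t*(-½))/3 = (-t/2)/3 = -t/6)
u(L) = -2/9 (u(L) = -⅙*4/3 = -2/9)
J = -162/49 (J = (911 - 659)/(-2/9 - 76) = 252/(-686/9) = 252*(-9/686) = -162/49 ≈ -3.3061)
d(W) = -162/(49*W)
-4980012 - d(-253) = -4980012 - (-162)/(49*(-253)) = -4980012 - (-162)*(-1)/(49*253) = -4980012 - 1*162/12397 = -4980012 - 162/12397 = -61737208926/12397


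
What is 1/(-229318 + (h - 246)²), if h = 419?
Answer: -1/199389 ≈ -5.0153e-6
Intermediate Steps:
1/(-229318 + (h - 246)²) = 1/(-229318 + (419 - 246)²) = 1/(-229318 + 173²) = 1/(-229318 + 29929) = 1/(-199389) = -1/199389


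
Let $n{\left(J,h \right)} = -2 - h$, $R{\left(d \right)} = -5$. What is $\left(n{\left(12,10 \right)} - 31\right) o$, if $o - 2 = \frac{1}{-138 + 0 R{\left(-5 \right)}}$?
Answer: $- \frac{11825}{138} \approx -85.688$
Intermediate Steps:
$o = \frac{275}{138}$ ($o = 2 + \frac{1}{-138 + 0 \left(-5\right)} = 2 + \frac{1}{-138 + 0} = 2 + \frac{1}{-138} = 2 - \frac{1}{138} = \frac{275}{138} \approx 1.9928$)
$\left(n{\left(12,10 \right)} - 31\right) o = \left(\left(-2 - 10\right) - 31\right) \frac{275}{138} = \left(-12 - 31\right) \frac{275}{138} = \left(-43\right) \frac{275}{138} = - \frac{11825}{138}$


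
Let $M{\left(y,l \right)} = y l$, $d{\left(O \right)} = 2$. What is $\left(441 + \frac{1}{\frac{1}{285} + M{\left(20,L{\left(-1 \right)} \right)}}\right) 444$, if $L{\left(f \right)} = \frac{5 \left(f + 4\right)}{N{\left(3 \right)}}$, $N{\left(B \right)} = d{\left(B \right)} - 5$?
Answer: $\frac{5580091656}{28499} \approx 1.958 \cdot 10^{5}$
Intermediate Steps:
$N{\left(B \right)} = -3$ ($N{\left(B \right)} = 2 - 5 = -3$)
$L{\left(f \right)} = - \frac{20}{3} - \frac{5 f}{3}$ ($L{\left(f \right)} = \frac{5 \left(f + 4\right)}{-3} = 5 \left(4 + f\right) \left(- \frac{1}{3}\right) = \left(20 + 5 f\right) \left(- \frac{1}{3}\right) = - \frac{20}{3} - \frac{5 f}{3}$)
$M{\left(y,l \right)} = l y$
$\left(441 + \frac{1}{\frac{1}{285} + M{\left(20,L{\left(-1 \right)} \right)}}\right) 444 = \left(441 + \frac{1}{\frac{1}{285} + \left(- \frac{20}{3} - - \frac{5}{3}\right) 20}\right) 444 = \left(441 + \frac{1}{\frac{1}{285} + \left(- \frac{20}{3} + \frac{5}{3}\right) 20}\right) 444 = \left(441 + \frac{1}{\frac{1}{285} - 100}\right) 444 = \left(441 + \frac{1}{- \frac{28499}{285}}\right) 444 = \left(441 - \frac{285}{28499}\right) 444 = \frac{12567774}{28499} \cdot 444 = \frac{5580091656}{28499}$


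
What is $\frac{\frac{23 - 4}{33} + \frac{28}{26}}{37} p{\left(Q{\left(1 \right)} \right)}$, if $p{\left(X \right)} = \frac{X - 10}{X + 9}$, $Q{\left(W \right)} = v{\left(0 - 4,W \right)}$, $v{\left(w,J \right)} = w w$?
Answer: $\frac{1418}{132275} \approx 0.01072$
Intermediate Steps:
$v{\left(w,J \right)} = w^{2}$
$Q{\left(W \right)} = 16$ ($Q{\left(W \right)} = \left(0 - 4\right)^{2} = \left(-4\right)^{2} = 16$)
$p{\left(X \right)} = \frac{-10 + X}{9 + X}$
$\frac{\frac{23 - 4}{33} + \frac{28}{26}}{37} p{\left(Q{\left(1 \right)} \right)} = \frac{\frac{23 - 4}{33} + \frac{28}{26}}{37} \frac{-10 + 16}{9 + 16} = \left(19 \cdot \frac{1}{33} + 28 \cdot \frac{1}{26}\right) \frac{1}{37} \cdot \frac{1}{25} \cdot 6 = \left(\frac{19}{33} + \frac{14}{13}\right) \frac{1}{37} \cdot \frac{1}{25} \cdot 6 = \frac{709}{429} \cdot \frac{1}{37} \cdot \frac{6}{25} = \frac{709}{15873} \cdot \frac{6}{25} = \frac{1418}{132275}$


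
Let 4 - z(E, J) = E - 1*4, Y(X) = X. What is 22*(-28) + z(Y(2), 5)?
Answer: -610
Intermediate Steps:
z(E, J) = 8 - E (z(E, J) = 4 - (E - 1*4) = 4 - (E - 4) = 4 - (-4 + E) = 4 + (4 - E) = 8 - E)
22*(-28) + z(Y(2), 5) = 22*(-28) + (8 - 1*2) = -616 + (8 - 2) = -616 + 6 = -610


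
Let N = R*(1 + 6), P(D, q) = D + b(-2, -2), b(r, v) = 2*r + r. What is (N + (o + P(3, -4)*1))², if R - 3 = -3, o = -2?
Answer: 25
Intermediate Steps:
b(r, v) = 3*r
R = 0 (R = 3 - 3 = 0)
P(D, q) = -6 + D (P(D, q) = D + 3*(-2) = D - 6 = -6 + D)
N = 0 (N = 0*(1 + 6) = 0*7 = 0)
(N + (o + P(3, -4)*1))² = (0 + (-2 + (-6 + 3)*1))² = (0 + (-2 - 3*1))² = (0 + (-2 - 3))² = (0 - 5)² = (-5)² = 25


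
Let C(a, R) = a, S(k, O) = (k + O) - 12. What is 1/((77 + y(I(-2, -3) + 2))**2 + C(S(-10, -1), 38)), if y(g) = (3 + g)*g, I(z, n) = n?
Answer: 1/5602 ≈ 0.00017851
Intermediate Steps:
S(k, O) = -12 + O + k (S(k, O) = (O + k) - 12 = -12 + O + k)
y(g) = g*(3 + g)
1/((77 + y(I(-2, -3) + 2))**2 + C(S(-10, -1), 38)) = 1/((77 + (-3 + 2)*(3 + (-3 + 2)))**2 + (-12 - 1 - 10)) = 1/((77 - (3 - 1))**2 - 23) = 1/((77 - 1*2)**2 - 23) = 1/((77 - 2)**2 - 23) = 1/(75**2 - 23) = 1/(5625 - 23) = 1/5602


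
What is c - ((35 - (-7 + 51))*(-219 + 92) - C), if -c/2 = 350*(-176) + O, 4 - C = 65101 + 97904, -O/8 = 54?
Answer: -40080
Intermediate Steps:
O = -432 (O = -8*54 = -432)
C = -163001 (C = 4 - (65101 + 97904) = 4 - 1*163005 = 4 - 163005 = -163001)
c = 124064 (c = -2*(350*(-176) - 432) = -2*(-61600 - 432) = -2*(-62032) = 124064)
c - ((35 - (-7 + 51))*(-219 + 92) - C) = 124064 - ((35 - (-7 + 51))*(-219 + 92) - 1*(-163001)) = 124064 - ((35 - 1*44)*(-127) + 163001) = 124064 - ((35 - 44)*(-127) + 163001) = 124064 - (-9*(-127) + 163001) = 124064 - (1143 + 163001) = 124064 - 1*164144 = 124064 - 164144 = -40080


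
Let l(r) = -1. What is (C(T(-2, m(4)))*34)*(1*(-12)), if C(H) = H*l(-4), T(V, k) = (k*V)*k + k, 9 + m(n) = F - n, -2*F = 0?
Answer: -143208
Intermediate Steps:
F = 0 (F = -1/2*0 = 0)
m(n) = -9 - n (m(n) = -9 + (0 - n) = -9 - n)
T(V, k) = k + V*k**2 (T(V, k) = (V*k)*k + k = V*k**2 + k = k + V*k**2)
C(H) = -H (C(H) = H*(-1) = -H)
(C(T(-2, m(4)))*34)*(1*(-12)) = (-(-9 - 1*4)*(1 - 2*(-9 - 1*4))*34)*(1*(-12)) = (-(-9 - 4)*(1 - 2*(-9 - 4))*34)*(-12) = (-(-13)*(1 - 2*(-13))*34)*(-12) = (-(-13)*(1 + 26)*34)*(-12) = (-(-13)*27*34)*(-12) = (-1*(-351)*34)*(-12) = (351*34)*(-12) = 11934*(-12) = -143208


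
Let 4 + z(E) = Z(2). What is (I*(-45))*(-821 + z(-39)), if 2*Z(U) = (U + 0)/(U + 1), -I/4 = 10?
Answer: -1484400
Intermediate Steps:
I = -40 (I = -4*10 = -40)
Z(U) = U/(2*(1 + U)) (Z(U) = ((U + 0)/(U + 1))/2 = (U/(1 + U))/2 = U/(2*(1 + U)))
z(E) = -11/3 (z(E) = -4 + (1/2)*2/(1 + 2) = -4 + (1/2)*2/3 = -4 + (1/2)*2*(1/3) = -4 + 1/3 = -11/3)
(I*(-45))*(-821 + z(-39)) = (-40*(-45))*(-821 - 11/3) = 1800*(-2474/3) = -1484400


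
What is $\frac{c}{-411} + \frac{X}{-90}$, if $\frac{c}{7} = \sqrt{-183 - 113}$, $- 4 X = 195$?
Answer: $\frac{13}{24} - \frac{14 i \sqrt{74}}{411} \approx 0.54167 - 0.29302 i$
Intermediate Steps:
$X = - \frac{195}{4}$ ($X = \left(- \frac{1}{4}\right) 195 = - \frac{195}{4} \approx -48.75$)
$c = 14 i \sqrt{74}$ ($c = 7 \sqrt{-183 - 113} = 7 \sqrt{-296} = 7 \cdot 2 i \sqrt{74} = 14 i \sqrt{74} \approx 120.43 i$)
$\frac{c}{-411} + \frac{X}{-90} = \frac{14 i \sqrt{74}}{-411} - \frac{195}{4 \left(-90\right)} = 14 i \sqrt{74} \left(- \frac{1}{411}\right) - - \frac{13}{24} = - \frac{14 i \sqrt{74}}{411} + \frac{13}{24} = \frac{13}{24} - \frac{14 i \sqrt{74}}{411}$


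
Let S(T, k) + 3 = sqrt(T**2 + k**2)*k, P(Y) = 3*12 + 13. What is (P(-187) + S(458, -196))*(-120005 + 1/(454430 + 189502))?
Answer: -1777326372157/321966 + 7572955846582*sqrt(62045)/160983 ≈ 1.1712e+10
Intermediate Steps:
P(Y) = 49 (P(Y) = 36 + 13 = 49)
S(T, k) = -3 + k*sqrt(T**2 + k**2) (S(T, k) = -3 + sqrt(T**2 + k**2)*k = -3 + k*sqrt(T**2 + k**2))
(P(-187) + S(458, -196))*(-120005 + 1/(454430 + 189502)) = (49 + (-3 - 196*sqrt(458**2 + (-196)**2)))*(-120005 + 1/(454430 + 189502)) = (49 + (-3 - 196*sqrt(209764 + 38416)))*(-120005 + 1/643932) = (49 + (-3 - 392*sqrt(62045)))*(-120005 + 1/643932) = (49 + (-3 - 392*sqrt(62045)))*(-77275059659/643932) = (46 - 392*sqrt(62045))*(-77275059659/643932) = -1777326372157/321966 + 7572955846582*sqrt(62045)/160983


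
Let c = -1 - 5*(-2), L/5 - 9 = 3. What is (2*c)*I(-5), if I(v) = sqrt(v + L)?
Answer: 18*sqrt(55) ≈ 133.49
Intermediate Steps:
L = 60 (L = 45 + 5*3 = 45 + 15 = 60)
I(v) = sqrt(60 + v) (I(v) = sqrt(v + 60) = sqrt(60 + v))
c = 9 (c = -1 + 10 = 9)
(2*c)*I(-5) = (2*9)*sqrt(60 - 5) = 18*sqrt(55)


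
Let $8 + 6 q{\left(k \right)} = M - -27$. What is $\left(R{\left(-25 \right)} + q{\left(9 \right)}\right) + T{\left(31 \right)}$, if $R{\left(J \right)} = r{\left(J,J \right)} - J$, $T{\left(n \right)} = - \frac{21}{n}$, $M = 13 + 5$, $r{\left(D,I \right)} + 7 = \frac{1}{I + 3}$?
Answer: $\frac{23983}{1023} \approx 23.444$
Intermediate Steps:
$r{\left(D,I \right)} = -7 + \frac{1}{3 + I}$ ($r{\left(D,I \right)} = -7 + \frac{1}{I + 3} = -7 + \frac{1}{3 + I}$)
$M = 18$
$q{\left(k \right)} = \frac{37}{6}$ ($q{\left(k \right)} = - \frac{4}{3} + \frac{18 - -27}{6} = - \frac{4}{3} + \frac{18 + 27}{6} = - \frac{4}{3} + \frac{1}{6} \cdot 45 = - \frac{4}{3} + \frac{15}{2} = \frac{37}{6}$)
$R{\left(J \right)} = - J + \frac{-20 - 7 J}{3 + J}$ ($R{\left(J \right)} = \frac{-20 - 7 J}{3 + J} - J = - J + \frac{-20 - 7 J}{3 + J}$)
$\left(R{\left(-25 \right)} + q{\left(9 \right)}\right) + T{\left(31 \right)} = \left(\frac{-20 - \left(-25\right)^{2} - -250}{3 - 25} + \frac{37}{6}\right) - \frac{21}{31} = \left(\frac{-20 - 625 + 250}{-22} + \frac{37}{6}\right) - \frac{21}{31} = \left(- \frac{-20 - 625 + 250}{22} + \frac{37}{6}\right) - \frac{21}{31} = \left(\left(- \frac{1}{22}\right) \left(-395\right) + \frac{37}{6}\right) - \frac{21}{31} = \left(\frac{395}{22} + \frac{37}{6}\right) - \frac{21}{31} = \frac{796}{33} - \frac{21}{31} = \frac{23983}{1023}$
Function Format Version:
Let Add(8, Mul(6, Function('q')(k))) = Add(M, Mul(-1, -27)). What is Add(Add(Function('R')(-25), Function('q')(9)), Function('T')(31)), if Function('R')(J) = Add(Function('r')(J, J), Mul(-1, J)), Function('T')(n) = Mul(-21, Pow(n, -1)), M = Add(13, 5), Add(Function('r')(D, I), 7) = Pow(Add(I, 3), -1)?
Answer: Rational(23983, 1023) ≈ 23.444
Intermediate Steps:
Function('r')(D, I) = Add(-7, Pow(Add(3, I), -1)) (Function('r')(D, I) = Add(-7, Pow(Add(I, 3), -1)) = Add(-7, Pow(Add(3, I), -1)))
M = 18
Function('q')(k) = Rational(37, 6) (Function('q')(k) = Add(Rational(-4, 3), Mul(Rational(1, 6), Add(18, Mul(-1, -27)))) = Add(Rational(-4, 3), Mul(Rational(1, 6), Add(18, 27))) = Add(Rational(-4, 3), Mul(Rational(1, 6), 45)) = Add(Rational(-4, 3), Rational(15, 2)) = Rational(37, 6))
Function('R')(J) = Add(Mul(-1, J), Mul(Pow(Add(3, J), -1), Add(-20, Mul(-7, J)))) (Function('R')(J) = Add(Mul(Pow(Add(3, J), -1), Add(-20, Mul(-7, J))), Mul(-1, J)) = Add(Mul(-1, J), Mul(Pow(Add(3, J), -1), Add(-20, Mul(-7, J)))))
Add(Add(Function('R')(-25), Function('q')(9)), Function('T')(31)) = Add(Add(Mul(Pow(Add(3, -25), -1), Add(-20, Mul(-1, Pow(-25, 2)), Mul(-10, -25))), Rational(37, 6)), Mul(-21, Pow(31, -1))) = Add(Add(Mul(Pow(-22, -1), Add(-20, Mul(-1, 625), 250)), Rational(37, 6)), Mul(-21, Rational(1, 31))) = Add(Add(Mul(Rational(-1, 22), Add(-20, -625, 250)), Rational(37, 6)), Rational(-21, 31)) = Add(Add(Mul(Rational(-1, 22), -395), Rational(37, 6)), Rational(-21, 31)) = Add(Add(Rational(395, 22), Rational(37, 6)), Rational(-21, 31)) = Add(Rational(796, 33), Rational(-21, 31)) = Rational(23983, 1023)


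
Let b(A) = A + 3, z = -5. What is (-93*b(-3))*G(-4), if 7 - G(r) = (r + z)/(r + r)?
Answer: 0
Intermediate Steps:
b(A) = 3 + A
G(r) = 7 - (-5 + r)/(2*r) (G(r) = 7 - (r - 5)/(r + r) = 7 - (-5 + r)/(2*r))
(-93*b(-3))*G(-4) = (-93*(3 - 3))*((1/2)*(5 + 13*(-4))/(-4)) = (-93*0)*((1/2)*(-1/4)*(5 - 52)) = 0*((1/2)*(-1/4)*(-47)) = 0*(47/8) = 0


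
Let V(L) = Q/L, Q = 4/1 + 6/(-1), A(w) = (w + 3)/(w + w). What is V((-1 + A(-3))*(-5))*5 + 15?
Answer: 13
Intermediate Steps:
A(w) = (3 + w)/(2*w) (A(w) = (3 + w)/((2*w)) = (3 + w)*(1/(2*w)) = (3 + w)/(2*w))
Q = -2 (Q = 4*1 + 6*(-1) = 4 - 6 = -2)
V(L) = -2/L
V((-1 + A(-3))*(-5))*5 + 15 = -2*(-1/(5*(-1 + (½)*(3 - 3)/(-3))))*5 + 15 = -2*(-1/(5*(-1 + (½)*(-⅓)*0)))*5 + 15 = -2*(-1/(5*(-1 + 0)))*5 + 15 = -2/((-1*(-5)))*5 + 15 = -2/5*5 + 15 = -2*⅕*5 + 15 = -⅖*5 + 15 = -2 + 15 = 13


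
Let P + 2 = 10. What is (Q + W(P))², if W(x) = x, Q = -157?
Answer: 22201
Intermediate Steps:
P = 8 (P = -2 + 10 = 8)
(Q + W(P))² = (-157 + 8)² = (-149)² = 22201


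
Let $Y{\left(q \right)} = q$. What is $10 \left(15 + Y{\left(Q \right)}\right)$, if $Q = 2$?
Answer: $170$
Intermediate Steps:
$10 \left(15 + Y{\left(Q \right)}\right) = 10 \left(15 + 2\right) = 10 \cdot 17 = 170$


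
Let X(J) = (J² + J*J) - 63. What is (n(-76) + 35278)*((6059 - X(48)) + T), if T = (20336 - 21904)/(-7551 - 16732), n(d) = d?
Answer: 184891112580/3469 ≈ 5.3298e+7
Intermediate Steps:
T = 224/3469 (T = -1568/(-24283) = -1568*(-1/24283) = 224/3469 ≈ 0.064572)
X(J) = -63 + 2*J² (X(J) = (J² + J²) - 63 = 2*J² - 63 = -63 + 2*J²)
(n(-76) + 35278)*((6059 - X(48)) + T) = (-76 + 35278)*((6059 - (-63 + 2*48²)) + 224/3469) = 35202*((6059 - (-63 + 2*2304)) + 224/3469) = 35202*((6059 - (-63 + 4608)) + 224/3469) = 35202*((6059 - 1*4545) + 224/3469) = 35202*((6059 - 4545) + 224/3469) = 35202*(1514 + 224/3469) = 35202*(5252290/3469) = 184891112580/3469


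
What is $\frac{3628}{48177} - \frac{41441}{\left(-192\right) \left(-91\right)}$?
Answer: $- \frac{644371547}{280582848} \approx -2.2965$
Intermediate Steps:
$\frac{3628}{48177} - \frac{41441}{\left(-192\right) \left(-91\right)} = 3628 \cdot \frac{1}{48177} - \frac{41441}{17472} = \frac{3628}{48177} - \frac{41441}{17472} = - \frac{644371547}{280582848}$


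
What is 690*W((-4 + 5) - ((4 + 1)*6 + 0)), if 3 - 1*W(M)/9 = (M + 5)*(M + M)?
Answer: -8625690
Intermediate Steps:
W(M) = 27 - 18*M*(5 + M) (W(M) = 27 - 9*(M + 5)*(M + M) = 27 - 9*(5 + M)*2*M = 27 - 18*M*(5 + M))
690*W((-4 + 5) - ((4 + 1)*6 + 0)) = 690*(27 - 90*((-4 + 5) - ((4 + 1)*6 + 0)) - 18*((-4 + 5) - ((4 + 1)*6 + 0))²) = 690*(27 - 90*(1 - (5*6 + 0)) - 18*(1 - (5*6 + 0))²) = 690*(27 - 90*(1 - (30 + 0)) - 18*(1 - (30 + 0))²) = 690*(27 - 90*(1 - 1*30) - 18*(1 - 1*30)²) = 690*(27 - 90*(1 - 30) - 18*(1 - 30)²) = 690*(27 - 90*(-29) - 18*(-29)²) = 690*(27 + 2610 - 18*841) = 690*(27 + 2610 - 15138) = 690*(-12501) = -8625690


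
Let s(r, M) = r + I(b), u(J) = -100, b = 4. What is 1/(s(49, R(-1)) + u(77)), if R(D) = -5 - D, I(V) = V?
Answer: -1/47 ≈ -0.021277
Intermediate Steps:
s(r, M) = 4 + r (s(r, M) = r + 4 = 4 + r)
1/(s(49, R(-1)) + u(77)) = 1/((4 + 49) - 100) = 1/(53 - 100) = 1/(-47) = -1/47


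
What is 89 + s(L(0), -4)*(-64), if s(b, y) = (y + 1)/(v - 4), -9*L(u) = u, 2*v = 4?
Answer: -7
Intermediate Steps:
v = 2 (v = (½)*4 = 2)
L(u) = -u/9
s(b, y) = -½ - y/2 (s(b, y) = (y + 1)/(2 - 4) = (1 + y)/(-2) = (1 + y)*(-½) = -½ - y/2)
89 + s(L(0), -4)*(-64) = 89 + (-½ - ½*(-4))*(-64) = 89 + (-½ + 2)*(-64) = 89 + (3/2)*(-64) = 89 - 96 = -7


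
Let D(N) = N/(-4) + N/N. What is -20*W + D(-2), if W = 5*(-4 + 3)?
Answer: 203/2 ≈ 101.50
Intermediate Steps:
D(N) = 1 - N/4 (D(N) = N*(-1/4) + 1 = -N/4 + 1 = 1 - N/4)
W = -5 (W = 5*(-1) = -5)
-20*W + D(-2) = -20*(-5) + (1 - 1/4*(-2)) = 100 + (1 + 1/2) = 100 + 3/2 = 203/2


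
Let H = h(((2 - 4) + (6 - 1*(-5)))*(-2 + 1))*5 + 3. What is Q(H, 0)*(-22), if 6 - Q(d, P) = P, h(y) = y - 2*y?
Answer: -132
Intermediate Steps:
h(y) = -y
H = 48 (H = -((2 - 4) + (6 - 1*(-5)))*(-2 + 1)*5 + 3 = -(-2 + (6 + 5))*(-1)*5 + 3 = -(-2 + 11)*(-1)*5 + 3 = -9*(-1)*5 + 3 = -1*(-9)*5 + 3 = 9*5 + 3 = 45 + 3 = 48)
Q(d, P) = 6 - P
Q(H, 0)*(-22) = (6 - 1*0)*(-22) = (6 + 0)*(-22) = 6*(-22) = -132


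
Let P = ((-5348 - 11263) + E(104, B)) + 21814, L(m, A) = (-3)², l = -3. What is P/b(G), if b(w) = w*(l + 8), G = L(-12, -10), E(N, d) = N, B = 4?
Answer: 1769/15 ≈ 117.93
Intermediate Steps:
L(m, A) = 9
G = 9
b(w) = 5*w (b(w) = w*(-3 + 8) = w*5 = 5*w)
P = 5307 (P = ((-5348 - 11263) + 104) + 21814 = (-16611 + 104) + 21814 = -16507 + 21814 = 5307)
P/b(G) = 5307/((5*9)) = 5307/45 = 5307*(1/45) = 1769/15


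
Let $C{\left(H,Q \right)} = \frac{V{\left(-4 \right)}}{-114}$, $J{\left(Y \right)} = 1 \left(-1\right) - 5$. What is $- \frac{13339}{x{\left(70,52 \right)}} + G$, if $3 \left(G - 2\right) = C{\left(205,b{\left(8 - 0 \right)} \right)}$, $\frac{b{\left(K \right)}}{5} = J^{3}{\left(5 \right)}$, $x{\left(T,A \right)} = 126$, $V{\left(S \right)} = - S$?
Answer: $- \frac{248681}{2394} \approx -103.88$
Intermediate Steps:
$J{\left(Y \right)} = -6$ ($J{\left(Y \right)} = -1 - 5 = -6$)
$b{\left(K \right)} = -1080$ ($b{\left(K \right)} = 5 \left(-6\right)^{3} = 5 \left(-216\right) = -1080$)
$C{\left(H,Q \right)} = - \frac{2}{57}$ ($C{\left(H,Q \right)} = \frac{\left(-1\right) \left(-4\right)}{-114} = 4 \left(- \frac{1}{114}\right) = - \frac{2}{57}$)
$G = \frac{340}{171}$ ($G = 2 + \frac{1}{3} \left(- \frac{2}{57}\right) = 2 - \frac{2}{171} = \frac{340}{171} \approx 1.9883$)
$- \frac{13339}{x{\left(70,52 \right)}} + G = - \frac{13339}{126} + \frac{340}{171} = - \frac{248681}{2394}$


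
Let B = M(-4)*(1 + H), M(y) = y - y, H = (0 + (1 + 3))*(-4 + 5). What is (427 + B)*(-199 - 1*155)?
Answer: -151158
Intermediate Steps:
H = 4 (H = (0 + 4)*1 = 4*1 = 4)
M(y) = 0
B = 0 (B = 0*(1 + 4) = 0*5 = 0)
(427 + B)*(-199 - 1*155) = (427 + 0)*(-199 - 1*155) = 427*(-199 - 155) = 427*(-354) = -151158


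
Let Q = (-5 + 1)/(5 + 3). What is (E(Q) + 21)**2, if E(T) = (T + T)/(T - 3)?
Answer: 22201/49 ≈ 453.08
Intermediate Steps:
Q = -1/2 (Q = -4/8 = -4*1/8 = -1/2 ≈ -0.50000)
E(T) = 2*T/(-3 + T) (E(T) = (2*T)/(-3 + T) = 2*T/(-3 + T))
(E(Q) + 21)**2 = (2*(-1/2)/(-3 - 1/2) + 21)**2 = (2*(-1/2)/(-7/2) + 21)**2 = (2*(-1/2)*(-2/7) + 21)**2 = (2/7 + 21)**2 = (149/7)**2 = 22201/49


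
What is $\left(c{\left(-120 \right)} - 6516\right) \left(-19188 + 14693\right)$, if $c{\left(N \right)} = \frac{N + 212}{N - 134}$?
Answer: $\frac{3719963110}{127} \approx 2.9291 \cdot 10^{7}$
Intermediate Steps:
$c{\left(N \right)} = \frac{212 + N}{-134 + N}$
$\left(c{\left(-120 \right)} - 6516\right) \left(-19188 + 14693\right) = \left(\frac{212 - 120}{-134 - 120} - 6516\right) \left(-19188 + 14693\right) = \left(\frac{1}{-254} \cdot 92 - 6516\right) \left(-4495\right) = \left(\left(- \frac{1}{254}\right) 92 - 6516\right) \left(-4495\right) = \left(- \frac{46}{127} - 6516\right) \left(-4495\right) = \left(- \frac{827578}{127}\right) \left(-4495\right) = \frac{3719963110}{127}$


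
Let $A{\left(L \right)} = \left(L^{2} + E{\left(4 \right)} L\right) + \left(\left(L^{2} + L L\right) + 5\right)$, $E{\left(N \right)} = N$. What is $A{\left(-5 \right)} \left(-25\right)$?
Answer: $-1500$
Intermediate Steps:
$A{\left(L \right)} = 5 + 3 L^{2} + 4 L$ ($A{\left(L \right)} = \left(L^{2} + 4 L\right) + \left(\left(L^{2} + L L\right) + 5\right) = \left(L^{2} + 4 L\right) + \left(\left(L^{2} + L^{2}\right) + 5\right) = \left(L^{2} + 4 L\right) + \left(2 L^{2} + 5\right) = \left(L^{2} + 4 L\right) + \left(5 + 2 L^{2}\right) = 5 + 3 L^{2} + 4 L$)
$A{\left(-5 \right)} \left(-25\right) = \left(5 + 3 \left(-5\right)^{2} + 4 \left(-5\right)\right) \left(-25\right) = \left(5 + 3 \cdot 25 - 20\right) \left(-25\right) = \left(5 + 75 - 20\right) \left(-25\right) = 60 \left(-25\right) = -1500$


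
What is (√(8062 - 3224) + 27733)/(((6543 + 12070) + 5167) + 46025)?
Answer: 27733/69805 + √4838/69805 ≈ 0.39829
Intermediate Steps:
(√(8062 - 3224) + 27733)/(((6543 + 12070) + 5167) + 46025) = (√4838 + 27733)/((18613 + 5167) + 46025) = (27733 + √4838)/(23780 + 46025) = (27733 + √4838)/69805 = (27733 + √4838)*(1/69805) = 27733/69805 + √4838/69805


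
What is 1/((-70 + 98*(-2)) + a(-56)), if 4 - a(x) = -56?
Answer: -1/206 ≈ -0.0048544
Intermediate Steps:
a(x) = 60 (a(x) = 4 - 1*(-56) = 4 + 56 = 60)
1/((-70 + 98*(-2)) + a(-56)) = 1/((-70 + 98*(-2)) + 60) = 1/((-70 - 196) + 60) = 1/(-266 + 60) = 1/(-206) = -1/206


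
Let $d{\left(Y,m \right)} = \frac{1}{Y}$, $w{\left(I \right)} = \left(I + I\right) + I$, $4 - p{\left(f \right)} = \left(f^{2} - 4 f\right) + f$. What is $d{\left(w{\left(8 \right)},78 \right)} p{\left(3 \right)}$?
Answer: $\frac{1}{6} \approx 0.16667$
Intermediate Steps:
$p{\left(f \right)} = 4 - f^{2} + 3 f$ ($p{\left(f \right)} = 4 - \left(\left(f^{2} - 4 f\right) + f\right) = 4 - \left(f^{2} - 3 f\right) = 4 - f^{2} + 3 f$)
$w{\left(I \right)} = 3 I$ ($w{\left(I \right)} = 2 I + I = 3 I$)
$d{\left(w{\left(8 \right)},78 \right)} p{\left(3 \right)} = \frac{4 - 3^{2} + 3 \cdot 3}{3 \cdot 8} = \frac{4 - 9 + 9}{24} = \frac{1}{24} \cdot 4 = \frac{1}{6}$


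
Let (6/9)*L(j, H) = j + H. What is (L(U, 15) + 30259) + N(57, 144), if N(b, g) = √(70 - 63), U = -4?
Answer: 60551/2 + √7 ≈ 30278.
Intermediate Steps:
N(b, g) = √7
L(j, H) = 3*H/2 + 3*j/2 (L(j, H) = 3*(j + H)/2 = 3*(H + j)/2 = 3*H/2 + 3*j/2)
(L(U, 15) + 30259) + N(57, 144) = (((3/2)*15 + (3/2)*(-4)) + 30259) + √7 = ((45/2 - 6) + 30259) + √7 = (33/2 + 30259) + √7 = 60551/2 + √7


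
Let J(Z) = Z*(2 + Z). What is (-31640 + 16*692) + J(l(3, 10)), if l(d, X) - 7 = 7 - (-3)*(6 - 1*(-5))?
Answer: -18265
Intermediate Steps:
l(d, X) = 47 (l(d, X) = 7 + (7 - (-3)*(6 - 1*(-5))) = 7 + (7 - (-3)*(6 + 5)) = 7 + (7 - (-3)*11) = 7 + (7 - 1*(-33)) = 7 + (7 + 33) = 7 + 40 = 47)
(-31640 + 16*692) + J(l(3, 10)) = (-31640 + 16*692) + 47*(2 + 47) = (-31640 + 11072) + 47*49 = -20568 + 2303 = -18265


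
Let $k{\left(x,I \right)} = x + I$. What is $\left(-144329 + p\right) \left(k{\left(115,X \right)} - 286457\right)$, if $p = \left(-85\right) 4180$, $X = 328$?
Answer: $142900888806$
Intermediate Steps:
$p = -355300$
$k{\left(x,I \right)} = I + x$
$\left(-144329 + p\right) \left(k{\left(115,X \right)} - 286457\right) = \left(-144329 - 355300\right) \left(\left(328 + 115\right) - 286457\right) = - 499629 \left(443 - 286457\right) = \left(-499629\right) \left(-286014\right) = 142900888806$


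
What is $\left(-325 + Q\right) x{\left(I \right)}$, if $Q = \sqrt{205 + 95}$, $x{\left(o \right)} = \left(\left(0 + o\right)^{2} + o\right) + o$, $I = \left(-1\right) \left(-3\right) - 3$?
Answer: $0$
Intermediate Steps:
$I = 0$ ($I = 3 - 3 = 0$)
$x{\left(o \right)} = o^{2} + 2 o$ ($x{\left(o \right)} = \left(o^{2} + o\right) + o = \left(o + o^{2}\right) + o = o^{2} + 2 o$)
$Q = 10 \sqrt{3}$ ($Q = \sqrt{300} = 10 \sqrt{3} \approx 17.32$)
$\left(-325 + Q\right) x{\left(I \right)} = \left(-325 + 10 \sqrt{3}\right) 0 \left(2 + 0\right) = \left(-325 + 10 \sqrt{3}\right) 0 \cdot 2 = \left(-325 + 10 \sqrt{3}\right) 0 = 0$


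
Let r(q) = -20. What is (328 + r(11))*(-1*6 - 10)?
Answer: -4928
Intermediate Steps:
(328 + r(11))*(-1*6 - 10) = (328 - 20)*(-1*6 - 10) = 308*(-6 - 10) = 308*(-16) = -4928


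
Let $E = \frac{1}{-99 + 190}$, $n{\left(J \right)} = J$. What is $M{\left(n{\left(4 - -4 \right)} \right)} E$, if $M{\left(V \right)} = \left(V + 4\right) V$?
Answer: $\frac{96}{91} \approx 1.0549$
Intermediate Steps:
$M{\left(V \right)} = V \left(4 + V\right)$ ($M{\left(V \right)} = \left(4 + V\right) V = V \left(4 + V\right)$)
$E = \frac{1}{91} \approx 0.010989$
$M{\left(n{\left(4 - -4 \right)} \right)} E = \left(4 - -4\right) \left(4 + \left(4 - -4\right)\right) \frac{1}{91} = \left(4 + 4\right) \left(4 + \left(4 + 4\right)\right) \frac{1}{91} = 8 \left(4 + 8\right) \frac{1}{91} = 8 \cdot 12 \cdot \frac{1}{91} = 96 \cdot \frac{1}{91} = \frac{96}{91}$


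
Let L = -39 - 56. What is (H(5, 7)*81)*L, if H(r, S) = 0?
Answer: 0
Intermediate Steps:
L = -95
(H(5, 7)*81)*L = (0*81)*(-95) = 0*(-95) = 0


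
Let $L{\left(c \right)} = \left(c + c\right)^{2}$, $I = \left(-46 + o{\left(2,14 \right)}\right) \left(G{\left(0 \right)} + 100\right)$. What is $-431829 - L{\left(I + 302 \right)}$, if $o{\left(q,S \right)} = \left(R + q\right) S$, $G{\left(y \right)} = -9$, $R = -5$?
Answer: $-237961573$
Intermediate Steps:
$o{\left(q,S \right)} = S \left(-5 + q\right)$ ($o{\left(q,S \right)} = \left(-5 + q\right) S = S \left(-5 + q\right)$)
$I = -8008$ ($I = \left(-46 + 14 \left(-5 + 2\right)\right) \left(-9 + 100\right) = \left(-46 + 14 \left(-3\right)\right) 91 = \left(-46 - 42\right) 91 = \left(-88\right) 91 = -8008$)
$L{\left(c \right)} = 4 c^{2}$ ($L{\left(c \right)} = \left(2 c\right)^{2} = 4 c^{2}$)
$-431829 - L{\left(I + 302 \right)} = -431829 - 4 \left(-8008 + 302\right)^{2} = -431829 - 4 \left(-7706\right)^{2} = -431829 - 4 \cdot 59382436 = -431829 - 237529744 = -237961573$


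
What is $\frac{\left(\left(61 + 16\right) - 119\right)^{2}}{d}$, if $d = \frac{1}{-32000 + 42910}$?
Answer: $19245240$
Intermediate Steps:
$d = \frac{1}{10910} \approx 9.1659 \cdot 10^{-5}$
$\frac{\left(\left(61 + 16\right) - 119\right)^{2}}{d} = \left(\left(61 + 16\right) - 119\right)^{2} \frac{1}{\frac{1}{10910}} = \left(77 - 119\right)^{2} \cdot 10910 = \left(-42\right)^{2} \cdot 10910 = 1764 \cdot 10910 = 19245240$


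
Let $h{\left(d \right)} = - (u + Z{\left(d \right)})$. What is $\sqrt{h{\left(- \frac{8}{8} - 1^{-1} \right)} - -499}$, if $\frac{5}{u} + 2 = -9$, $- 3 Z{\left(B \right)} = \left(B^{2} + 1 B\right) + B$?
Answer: $\frac{\sqrt{60434}}{11} \approx 22.348$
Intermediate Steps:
$Z{\left(B \right)} = - \frac{2 B}{3} - \frac{B^{2}}{3}$ ($Z{\left(B \right)} = - \frac{\left(B^{2} + 1 B\right) + B}{3} = - \frac{\left(B^{2} + B\right) + B}{3} = - \frac{\left(B + B^{2}\right) + B}{3} = - \frac{B^{2} + 2 B}{3} = - \frac{2 B}{3} - \frac{B^{2}}{3}$)
$u = - \frac{5}{11}$ ($u = \frac{5}{-2 - 9} = \frac{5}{-11} = 5 \left(- \frac{1}{11}\right) = - \frac{5}{11} \approx -0.45455$)
$h{\left(d \right)} = \frac{5}{11} + \frac{d \left(2 + d\right)}{3}$ ($h{\left(d \right)} = - (- \frac{5}{11} - \frac{d \left(2 + d\right)}{3}) = \frac{5}{11} + \frac{d \left(2 + d\right)}{3}$)
$\sqrt{h{\left(- \frac{8}{8} - 1^{-1} \right)} - -499} = \sqrt{\left(\frac{5}{11} + \frac{\left(- \frac{8}{8} - 1^{-1}\right) \left(2 - \left(1 + 1\right)\right)}{3}\right) - -499} = \sqrt{\left(\frac{5}{11} + \frac{\left(\left(-8\right) \frac{1}{8} - 1\right) \left(2 - 2\right)}{3}\right) + 499} = \sqrt{\left(\frac{5}{11} + \frac{\left(-1 - 1\right) \left(2 - 2\right)}{3}\right) + 499} = \sqrt{\left(\frac{5}{11} + \frac{1}{3} \left(-2\right) \left(2 - 2\right)\right) + 499} = \sqrt{\left(\frac{5}{11} + \frac{1}{3} \left(-2\right) 0\right) + 499} = \sqrt{\left(\frac{5}{11} + 0\right) + 499} = \sqrt{\frac{5}{11} + 499} = \sqrt{\frac{5494}{11}} = \frac{\sqrt{60434}}{11}$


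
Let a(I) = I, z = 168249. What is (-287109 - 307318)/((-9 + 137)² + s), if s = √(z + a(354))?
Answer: -9739091968/268266853 + 594427*√168603/268266853 ≈ -35.394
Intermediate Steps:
s = √168603 (s = √(168249 + 354) = √168603 ≈ 410.61)
(-287109 - 307318)/((-9 + 137)² + s) = (-287109 - 307318)/((-9 + 137)² + √168603) = -594427/(128² + √168603) = -594427/(16384 + √168603)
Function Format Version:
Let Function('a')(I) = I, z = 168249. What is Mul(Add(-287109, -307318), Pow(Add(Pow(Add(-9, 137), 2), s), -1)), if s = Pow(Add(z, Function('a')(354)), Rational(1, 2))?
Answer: Add(Rational(-9739091968, 268266853), Mul(Rational(594427, 268266853), Pow(168603, Rational(1, 2)))) ≈ -35.394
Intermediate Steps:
s = Pow(168603, Rational(1, 2)) (s = Pow(Add(168249, 354), Rational(1, 2)) = Pow(168603, Rational(1, 2)) ≈ 410.61)
Mul(Add(-287109, -307318), Pow(Add(Pow(Add(-9, 137), 2), s), -1)) = Mul(Add(-287109, -307318), Pow(Add(Pow(Add(-9, 137), 2), Pow(168603, Rational(1, 2))), -1)) = Mul(-594427, Pow(Add(Pow(128, 2), Pow(168603, Rational(1, 2))), -1)) = Mul(-594427, Pow(Add(16384, Pow(168603, Rational(1, 2))), -1))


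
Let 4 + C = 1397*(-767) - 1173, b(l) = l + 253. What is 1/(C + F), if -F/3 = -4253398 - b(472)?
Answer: 1/11689693 ≈ 8.5545e-8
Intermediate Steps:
b(l) = 253 + l
C = -1072676 (C = -4 + (1397*(-767) - 1173) = -4 + (-1071499 - 1173) = -4 - 1072672 = -1072676)
F = 12762369 (F = -3*(-4253398 - (253 + 472)) = -3*(-4253398 - 1*725) = -3*(-4253398 - 725) = -3*(-4254123) = 12762369)
1/(C + F) = 1/(-1072676 + 12762369) = 1/11689693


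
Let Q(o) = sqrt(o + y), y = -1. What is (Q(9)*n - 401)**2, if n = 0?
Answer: 160801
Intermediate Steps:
Q(o) = sqrt(-1 + o) (Q(o) = sqrt(o - 1) = sqrt(-1 + o))
(Q(9)*n - 401)**2 = (sqrt(-1 + 9)*0 - 401)**2 = (sqrt(8)*0 - 401)**2 = ((2*sqrt(2))*0 - 401)**2 = (0 - 401)**2 = (-401)**2 = 160801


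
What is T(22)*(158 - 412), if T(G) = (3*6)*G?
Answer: -100584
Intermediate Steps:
T(G) = 18*G
T(22)*(158 - 412) = (18*22)*(158 - 412) = 396*(-254) = -100584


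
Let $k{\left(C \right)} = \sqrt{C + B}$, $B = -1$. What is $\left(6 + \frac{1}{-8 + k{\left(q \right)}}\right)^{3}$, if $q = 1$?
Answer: $\frac{103823}{512} \approx 202.78$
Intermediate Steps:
$k{\left(C \right)} = \sqrt{-1 + C}$ ($k{\left(C \right)} = \sqrt{C - 1} = \sqrt{-1 + C}$)
$\left(6 + \frac{1}{-8 + k{\left(q \right)}}\right)^{3} = \left(6 + \frac{1}{-8 + \sqrt{-1 + 1}}\right)^{3} = \left(6 + \frac{1}{-8 + \sqrt{0}}\right)^{3} = \left(6 + \frac{1}{-8 + 0}\right)^{3} = \left(6 + \frac{1}{-8}\right)^{3} = \left(6 - \frac{1}{8}\right)^{3} = \left(\frac{47}{8}\right)^{3} = \frac{103823}{512}$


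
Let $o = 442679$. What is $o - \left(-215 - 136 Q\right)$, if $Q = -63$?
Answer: $434326$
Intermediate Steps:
$o - \left(-215 - 136 Q\right) = 442679 - \left(-215 - -8568\right) = 442679 - \left(-215 + 8568\right) = 442679 - 8353 = 434326$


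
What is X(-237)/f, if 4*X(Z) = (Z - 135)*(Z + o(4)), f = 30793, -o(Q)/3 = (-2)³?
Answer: 19809/30793 ≈ 0.64330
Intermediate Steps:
o(Q) = 24 (o(Q) = -3*(-2)³ = -3*(-8) = 24)
X(Z) = (-135 + Z)*(24 + Z)/4 (X(Z) = ((Z - 135)*(Z + 24))/4 = ((-135 + Z)*(24 + Z))/4 = (-135 + Z)*(24 + Z)/4)
X(-237)/f = (-810 - 111/4*(-237) + (¼)*(-237)²)/30793 = (-810 + 26307/4 + (¼)*56169)*(1/30793) = (-810 + 26307/4 + 56169/4)*(1/30793) = 19809*(1/30793) = 19809/30793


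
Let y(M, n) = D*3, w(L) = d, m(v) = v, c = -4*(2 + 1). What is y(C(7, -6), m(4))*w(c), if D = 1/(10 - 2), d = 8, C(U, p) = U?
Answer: 3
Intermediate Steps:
c = -12 (c = -4*3 = -12)
D = ⅛ (D = 1/8 = ⅛ ≈ 0.12500)
w(L) = 8
y(M, n) = 3/8 (y(M, n) = (⅛)*3 = 3/8)
y(C(7, -6), m(4))*w(c) = (3/8)*8 = 3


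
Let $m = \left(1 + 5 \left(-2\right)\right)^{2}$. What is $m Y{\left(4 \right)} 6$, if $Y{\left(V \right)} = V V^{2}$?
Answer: $31104$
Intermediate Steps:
$Y{\left(V \right)} = V^{3}$
$m = 81$ ($m = \left(1 - 10\right)^{2} = \left(-9\right)^{2} = 81$)
$m Y{\left(4 \right)} 6 = 81 \cdot 4^{3} \cdot 6 = 81 \cdot 64 \cdot 6 = 5184 \cdot 6 = 31104$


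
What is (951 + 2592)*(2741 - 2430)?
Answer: 1101873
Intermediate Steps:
(951 + 2592)*(2741 - 2430) = 3543*311 = 1101873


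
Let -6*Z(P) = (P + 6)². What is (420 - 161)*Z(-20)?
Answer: -25382/3 ≈ -8460.7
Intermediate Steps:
Z(P) = -(6 + P)²/6 (Z(P) = -(P + 6)²/6 = -(6 + P)²/6)
(420 - 161)*Z(-20) = (420 - 161)*(-(6 - 20)²/6) = 259*(-⅙*(-14)²) = 259*(-⅙*196) = 259*(-98/3) = -25382/3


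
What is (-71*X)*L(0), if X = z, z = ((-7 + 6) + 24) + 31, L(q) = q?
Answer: 0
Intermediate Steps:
z = 54 (z = (-1 + 24) + 31 = 23 + 31 = 54)
X = 54
(-71*X)*L(0) = -71*54*0 = -3834*0 = 0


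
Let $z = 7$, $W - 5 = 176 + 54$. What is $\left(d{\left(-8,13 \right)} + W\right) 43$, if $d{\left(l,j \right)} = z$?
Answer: $10406$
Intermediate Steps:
$W = 235$ ($W = 5 + \left(176 + 54\right) = 5 + 230 = 235$)
$d{\left(l,j \right)} = 7$
$\left(d{\left(-8,13 \right)} + W\right) 43 = \left(7 + 235\right) 43 = 242 \cdot 43 = 10406$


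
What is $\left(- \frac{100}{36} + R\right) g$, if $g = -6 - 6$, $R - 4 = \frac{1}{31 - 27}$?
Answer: $- \frac{53}{3} \approx -17.667$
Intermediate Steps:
$R = \frac{17}{4}$ ($R = 4 + \frac{1}{31 - 27} = 4 + \frac{1}{4} = \frac{17}{4} \approx 4.25$)
$g = -12$ ($g = -6 - 6 = -12$)
$\left(- \frac{100}{36} + R\right) g = \left(- \frac{100}{36} + \frac{17}{4}\right) \left(-12\right) = \left(\left(-100\right) \frac{1}{36} + \frac{17}{4}\right) \left(-12\right) = \left(- \frac{25}{9} + \frac{17}{4}\right) \left(-12\right) = \frac{53}{36} \left(-12\right) = - \frac{53}{3}$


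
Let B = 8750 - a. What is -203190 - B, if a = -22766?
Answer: -234706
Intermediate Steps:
B = 31516 (B = 8750 - 1*(-22766) = 8750 + 22766 = 31516)
-203190 - B = -203190 - 1*31516 = -203190 - 31516 = -234706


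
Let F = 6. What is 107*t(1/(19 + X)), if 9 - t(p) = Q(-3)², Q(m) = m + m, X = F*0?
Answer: -2889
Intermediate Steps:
X = 0 (X = 6*0 = 0)
Q(m) = 2*m
t(p) = -27 (t(p) = 9 - (2*(-3))² = 9 - 1*(-6)² = 9 - 1*36 = 9 - 36 = -27)
107*t(1/(19 + X)) = 107*(-27) = -2889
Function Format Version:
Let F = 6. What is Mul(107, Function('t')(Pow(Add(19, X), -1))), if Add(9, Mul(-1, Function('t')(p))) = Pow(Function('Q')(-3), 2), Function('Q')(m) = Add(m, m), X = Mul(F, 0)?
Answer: -2889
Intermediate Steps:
X = 0 (X = Mul(6, 0) = 0)
Function('Q')(m) = Mul(2, m)
Function('t')(p) = -27 (Function('t')(p) = Add(9, Mul(-1, Pow(Mul(2, -3), 2))) = Add(9, Mul(-1, Pow(-6, 2))) = Add(9, Mul(-1, 36)) = Add(9, -36) = -27)
Mul(107, Function('t')(Pow(Add(19, X), -1))) = Mul(107, -27) = -2889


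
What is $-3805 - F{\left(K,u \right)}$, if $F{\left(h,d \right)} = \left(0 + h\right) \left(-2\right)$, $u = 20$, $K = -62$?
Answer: $-3929$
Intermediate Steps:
$F{\left(h,d \right)} = - 2 h$ ($F{\left(h,d \right)} = h \left(-2\right) = - 2 h$)
$-3805 - F{\left(K,u \right)} = -3805 - \left(-2\right) \left(-62\right) = -3805 - 124 = -3929$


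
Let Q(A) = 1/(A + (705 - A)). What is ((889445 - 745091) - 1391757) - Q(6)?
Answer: -879419116/705 ≈ -1.2474e+6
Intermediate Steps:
Q(A) = 1/705
((889445 - 745091) - 1391757) - Q(6) = ((889445 - 745091) - 1391757) - 1*1/705 = (144354 - 1391757) - 1/705 = -1247403 - 1/705 = -879419116/705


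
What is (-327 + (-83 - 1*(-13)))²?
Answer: 157609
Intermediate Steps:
(-327 + (-83 - 1*(-13)))² = (-327 + (-83 + 13))² = (-327 - 70)² = (-397)² = 157609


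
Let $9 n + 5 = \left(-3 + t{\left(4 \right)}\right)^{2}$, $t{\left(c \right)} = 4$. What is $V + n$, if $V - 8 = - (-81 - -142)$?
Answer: $- \frac{481}{9} \approx -53.444$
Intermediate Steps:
$V = -53$ ($V = 8 - \left(-81 - -142\right) = 8 - \left(-81 + 142\right) = 8 - 61 = -53$)
$n = - \frac{4}{9}$ ($n = - \frac{5}{9} + \frac{\left(-3 + 4\right)^{2}}{9} = - \frac{5}{9} + \frac{1^{2}}{9} = - \frac{5}{9} + \frac{1}{9} \cdot 1 = - \frac{5}{9} + \frac{1}{9} = - \frac{4}{9} \approx -0.44444$)
$V + n = -53 - \frac{4}{9} = - \frac{481}{9}$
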